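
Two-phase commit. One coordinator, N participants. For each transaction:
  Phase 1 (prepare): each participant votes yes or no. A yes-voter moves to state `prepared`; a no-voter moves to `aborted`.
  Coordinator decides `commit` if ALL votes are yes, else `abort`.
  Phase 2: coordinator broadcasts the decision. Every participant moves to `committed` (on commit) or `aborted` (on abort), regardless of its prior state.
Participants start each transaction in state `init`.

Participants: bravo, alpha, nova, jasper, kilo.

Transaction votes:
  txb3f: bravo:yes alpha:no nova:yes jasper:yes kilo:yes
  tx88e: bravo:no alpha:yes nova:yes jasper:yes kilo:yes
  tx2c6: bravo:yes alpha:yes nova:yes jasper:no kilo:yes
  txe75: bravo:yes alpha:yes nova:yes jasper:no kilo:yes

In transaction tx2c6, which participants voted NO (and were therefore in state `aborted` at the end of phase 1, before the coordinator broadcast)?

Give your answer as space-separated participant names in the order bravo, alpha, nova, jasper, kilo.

Answer: jasper

Derivation:
Txn tx2c6 phase 1: bravo yes -> prepared; alpha yes -> prepared; nova yes -> prepared; jasper no -> aborted; kilo yes -> prepared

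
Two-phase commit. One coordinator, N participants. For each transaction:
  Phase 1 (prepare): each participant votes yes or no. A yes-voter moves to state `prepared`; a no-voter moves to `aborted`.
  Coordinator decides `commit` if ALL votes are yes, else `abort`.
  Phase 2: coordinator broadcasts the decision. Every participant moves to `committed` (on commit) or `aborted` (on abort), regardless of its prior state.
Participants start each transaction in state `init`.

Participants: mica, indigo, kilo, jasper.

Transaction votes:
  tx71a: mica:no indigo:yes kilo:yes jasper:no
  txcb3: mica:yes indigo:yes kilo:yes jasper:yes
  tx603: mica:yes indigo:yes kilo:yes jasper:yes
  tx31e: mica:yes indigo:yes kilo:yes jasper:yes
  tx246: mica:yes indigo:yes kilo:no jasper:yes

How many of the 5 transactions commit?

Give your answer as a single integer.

tx71a: no from mica, jasper -> abort (commits=0)
txcb3: all yes -> commit (commits=1)
tx603: all yes -> commit (commits=2)
tx31e: all yes -> commit (commits=3)
tx246: no from kilo -> abort (commits=3)

Answer: 3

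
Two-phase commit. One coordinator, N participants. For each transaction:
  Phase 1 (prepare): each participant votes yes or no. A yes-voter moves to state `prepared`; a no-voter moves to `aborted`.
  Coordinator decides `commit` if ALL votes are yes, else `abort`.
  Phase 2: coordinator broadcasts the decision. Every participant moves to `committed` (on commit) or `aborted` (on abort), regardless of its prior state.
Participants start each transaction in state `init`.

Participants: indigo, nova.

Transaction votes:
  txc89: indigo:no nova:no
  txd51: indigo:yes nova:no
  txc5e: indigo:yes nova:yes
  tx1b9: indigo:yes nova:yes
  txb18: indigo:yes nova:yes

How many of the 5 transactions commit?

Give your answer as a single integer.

txc89: no from indigo, nova -> abort (commits=0)
txd51: no from nova -> abort (commits=0)
txc5e: all yes -> commit (commits=1)
tx1b9: all yes -> commit (commits=2)
txb18: all yes -> commit (commits=3)

Answer: 3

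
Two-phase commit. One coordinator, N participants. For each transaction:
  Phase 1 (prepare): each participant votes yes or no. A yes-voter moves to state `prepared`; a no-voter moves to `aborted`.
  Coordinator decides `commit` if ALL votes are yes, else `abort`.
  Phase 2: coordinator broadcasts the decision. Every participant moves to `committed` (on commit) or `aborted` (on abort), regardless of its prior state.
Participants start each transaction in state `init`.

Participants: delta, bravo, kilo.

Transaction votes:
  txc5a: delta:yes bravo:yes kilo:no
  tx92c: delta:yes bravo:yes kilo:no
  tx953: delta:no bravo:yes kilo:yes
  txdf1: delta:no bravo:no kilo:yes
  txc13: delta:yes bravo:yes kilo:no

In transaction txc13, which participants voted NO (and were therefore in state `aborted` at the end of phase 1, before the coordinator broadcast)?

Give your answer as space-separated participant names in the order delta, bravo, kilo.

Answer: kilo

Derivation:
Txn txc13 phase 1: delta yes -> prepared; bravo yes -> prepared; kilo no -> aborted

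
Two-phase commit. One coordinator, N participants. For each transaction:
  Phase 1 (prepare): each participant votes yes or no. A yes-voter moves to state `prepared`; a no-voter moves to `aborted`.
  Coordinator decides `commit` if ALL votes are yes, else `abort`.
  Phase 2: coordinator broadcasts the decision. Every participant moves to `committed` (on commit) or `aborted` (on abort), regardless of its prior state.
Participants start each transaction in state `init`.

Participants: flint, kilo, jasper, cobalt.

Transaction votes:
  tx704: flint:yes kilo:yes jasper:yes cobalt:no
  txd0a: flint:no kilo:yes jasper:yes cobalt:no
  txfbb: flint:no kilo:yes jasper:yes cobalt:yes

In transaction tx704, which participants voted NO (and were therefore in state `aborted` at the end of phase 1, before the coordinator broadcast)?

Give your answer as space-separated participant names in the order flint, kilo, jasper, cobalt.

Answer: cobalt

Derivation:
Txn tx704 phase 1: flint yes -> prepared; kilo yes -> prepared; jasper yes -> prepared; cobalt no -> aborted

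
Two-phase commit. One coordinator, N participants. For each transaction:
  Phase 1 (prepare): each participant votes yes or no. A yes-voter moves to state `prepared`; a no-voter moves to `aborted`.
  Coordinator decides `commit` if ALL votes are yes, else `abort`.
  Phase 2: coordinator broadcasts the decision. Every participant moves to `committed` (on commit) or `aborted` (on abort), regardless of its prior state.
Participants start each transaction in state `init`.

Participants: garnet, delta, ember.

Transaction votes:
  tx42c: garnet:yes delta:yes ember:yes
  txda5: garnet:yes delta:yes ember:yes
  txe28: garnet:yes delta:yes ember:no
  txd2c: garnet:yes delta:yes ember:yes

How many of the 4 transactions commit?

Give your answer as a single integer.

Answer: 3

Derivation:
tx42c: all yes -> commit (commits=1)
txda5: all yes -> commit (commits=2)
txe28: no from ember -> abort (commits=2)
txd2c: all yes -> commit (commits=3)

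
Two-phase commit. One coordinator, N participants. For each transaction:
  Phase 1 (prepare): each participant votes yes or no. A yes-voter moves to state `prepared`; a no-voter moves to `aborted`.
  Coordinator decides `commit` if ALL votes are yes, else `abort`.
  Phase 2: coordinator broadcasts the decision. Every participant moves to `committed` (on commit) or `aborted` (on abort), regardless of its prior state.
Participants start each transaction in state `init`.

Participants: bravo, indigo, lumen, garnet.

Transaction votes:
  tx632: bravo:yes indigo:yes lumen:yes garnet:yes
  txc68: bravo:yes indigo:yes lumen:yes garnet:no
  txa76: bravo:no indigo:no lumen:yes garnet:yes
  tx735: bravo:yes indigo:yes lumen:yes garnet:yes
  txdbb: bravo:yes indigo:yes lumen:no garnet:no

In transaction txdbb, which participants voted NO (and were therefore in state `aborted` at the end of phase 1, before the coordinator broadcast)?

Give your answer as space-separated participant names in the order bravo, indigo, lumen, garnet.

Txn txdbb phase 1: bravo yes -> prepared; indigo yes -> prepared; lumen no -> aborted; garnet no -> aborted

Answer: lumen garnet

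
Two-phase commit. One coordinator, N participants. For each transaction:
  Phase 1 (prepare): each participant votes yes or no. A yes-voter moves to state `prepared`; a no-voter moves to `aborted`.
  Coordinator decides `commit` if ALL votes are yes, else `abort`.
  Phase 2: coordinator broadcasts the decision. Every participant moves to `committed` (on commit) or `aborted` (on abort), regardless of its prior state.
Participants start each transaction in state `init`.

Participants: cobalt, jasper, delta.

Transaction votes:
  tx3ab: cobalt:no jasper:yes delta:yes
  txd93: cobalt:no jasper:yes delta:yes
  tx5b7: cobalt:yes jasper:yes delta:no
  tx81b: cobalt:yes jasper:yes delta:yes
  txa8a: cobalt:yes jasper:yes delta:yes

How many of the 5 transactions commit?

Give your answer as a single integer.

Answer: 2

Derivation:
tx3ab: no from cobalt -> abort (commits=0)
txd93: no from cobalt -> abort (commits=0)
tx5b7: no from delta -> abort (commits=0)
tx81b: all yes -> commit (commits=1)
txa8a: all yes -> commit (commits=2)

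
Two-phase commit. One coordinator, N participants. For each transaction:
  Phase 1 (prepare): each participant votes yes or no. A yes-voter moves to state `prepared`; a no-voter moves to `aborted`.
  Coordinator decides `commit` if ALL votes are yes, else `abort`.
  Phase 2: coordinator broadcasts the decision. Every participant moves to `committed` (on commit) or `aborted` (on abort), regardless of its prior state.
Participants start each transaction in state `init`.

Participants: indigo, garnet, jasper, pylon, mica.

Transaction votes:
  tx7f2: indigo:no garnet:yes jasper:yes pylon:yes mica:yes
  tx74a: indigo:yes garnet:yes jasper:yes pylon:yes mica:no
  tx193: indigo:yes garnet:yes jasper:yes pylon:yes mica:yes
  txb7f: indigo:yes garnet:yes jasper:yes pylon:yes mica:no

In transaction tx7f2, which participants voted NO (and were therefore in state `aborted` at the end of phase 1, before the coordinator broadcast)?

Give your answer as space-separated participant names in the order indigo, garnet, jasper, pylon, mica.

Txn tx7f2 phase 1: indigo no -> aborted; garnet yes -> prepared; jasper yes -> prepared; pylon yes -> prepared; mica yes -> prepared

Answer: indigo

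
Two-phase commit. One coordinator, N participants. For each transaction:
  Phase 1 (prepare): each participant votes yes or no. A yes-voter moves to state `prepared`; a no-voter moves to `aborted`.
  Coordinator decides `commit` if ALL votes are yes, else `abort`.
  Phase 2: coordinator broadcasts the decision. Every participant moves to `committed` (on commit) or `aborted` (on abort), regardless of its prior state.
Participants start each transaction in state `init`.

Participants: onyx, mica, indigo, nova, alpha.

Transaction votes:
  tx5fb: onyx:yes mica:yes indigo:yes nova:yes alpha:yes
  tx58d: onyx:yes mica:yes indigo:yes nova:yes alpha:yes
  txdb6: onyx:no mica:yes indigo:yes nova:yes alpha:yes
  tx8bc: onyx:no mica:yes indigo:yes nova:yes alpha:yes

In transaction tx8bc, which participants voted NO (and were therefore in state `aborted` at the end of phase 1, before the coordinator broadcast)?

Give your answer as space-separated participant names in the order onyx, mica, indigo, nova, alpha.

Txn tx8bc phase 1: onyx no -> aborted; mica yes -> prepared; indigo yes -> prepared; nova yes -> prepared; alpha yes -> prepared

Answer: onyx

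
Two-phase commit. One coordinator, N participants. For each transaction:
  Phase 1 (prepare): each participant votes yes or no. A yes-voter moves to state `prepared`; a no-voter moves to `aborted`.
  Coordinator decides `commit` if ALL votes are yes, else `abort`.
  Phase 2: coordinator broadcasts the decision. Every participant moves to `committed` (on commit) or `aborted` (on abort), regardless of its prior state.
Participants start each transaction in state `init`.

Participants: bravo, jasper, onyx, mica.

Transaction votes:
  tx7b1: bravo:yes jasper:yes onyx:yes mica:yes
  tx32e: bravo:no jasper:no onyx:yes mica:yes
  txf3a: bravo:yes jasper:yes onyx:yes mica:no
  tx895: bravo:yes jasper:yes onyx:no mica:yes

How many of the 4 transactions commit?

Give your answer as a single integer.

Answer: 1

Derivation:
tx7b1: all yes -> commit (commits=1)
tx32e: no from bravo, jasper -> abort (commits=1)
txf3a: no from mica -> abort (commits=1)
tx895: no from onyx -> abort (commits=1)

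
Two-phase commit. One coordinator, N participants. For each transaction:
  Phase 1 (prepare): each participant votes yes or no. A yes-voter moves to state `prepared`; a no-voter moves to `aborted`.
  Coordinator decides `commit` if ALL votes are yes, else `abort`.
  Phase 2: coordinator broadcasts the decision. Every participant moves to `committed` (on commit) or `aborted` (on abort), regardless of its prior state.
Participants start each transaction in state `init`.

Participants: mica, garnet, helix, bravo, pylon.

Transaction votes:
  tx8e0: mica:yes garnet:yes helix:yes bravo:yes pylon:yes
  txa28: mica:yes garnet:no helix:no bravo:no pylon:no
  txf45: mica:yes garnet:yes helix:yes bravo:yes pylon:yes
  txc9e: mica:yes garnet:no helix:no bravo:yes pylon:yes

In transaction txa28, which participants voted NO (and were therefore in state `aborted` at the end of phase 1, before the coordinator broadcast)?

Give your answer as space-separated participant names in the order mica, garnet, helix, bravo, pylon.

Txn txa28 phase 1: mica yes -> prepared; garnet no -> aborted; helix no -> aborted; bravo no -> aborted; pylon no -> aborted

Answer: garnet helix bravo pylon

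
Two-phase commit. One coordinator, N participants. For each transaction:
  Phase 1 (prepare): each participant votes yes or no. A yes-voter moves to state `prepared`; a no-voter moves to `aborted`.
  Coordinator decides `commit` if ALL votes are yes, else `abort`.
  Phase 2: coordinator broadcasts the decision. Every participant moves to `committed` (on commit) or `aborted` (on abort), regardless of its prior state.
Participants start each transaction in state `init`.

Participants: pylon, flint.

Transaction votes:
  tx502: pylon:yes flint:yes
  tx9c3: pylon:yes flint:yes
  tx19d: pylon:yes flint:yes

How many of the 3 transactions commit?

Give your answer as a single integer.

tx502: all yes -> commit (commits=1)
tx9c3: all yes -> commit (commits=2)
tx19d: all yes -> commit (commits=3)

Answer: 3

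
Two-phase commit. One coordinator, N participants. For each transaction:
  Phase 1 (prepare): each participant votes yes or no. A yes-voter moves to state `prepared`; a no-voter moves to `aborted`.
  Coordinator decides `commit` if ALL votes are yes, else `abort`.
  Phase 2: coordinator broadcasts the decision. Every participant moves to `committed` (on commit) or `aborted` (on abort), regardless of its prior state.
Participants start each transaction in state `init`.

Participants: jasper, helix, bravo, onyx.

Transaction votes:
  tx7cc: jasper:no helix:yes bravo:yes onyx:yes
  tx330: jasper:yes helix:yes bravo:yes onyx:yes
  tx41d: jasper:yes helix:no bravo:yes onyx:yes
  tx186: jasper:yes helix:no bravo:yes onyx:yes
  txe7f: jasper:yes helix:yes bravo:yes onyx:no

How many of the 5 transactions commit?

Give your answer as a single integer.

tx7cc: no from jasper -> abort (commits=0)
tx330: all yes -> commit (commits=1)
tx41d: no from helix -> abort (commits=1)
tx186: no from helix -> abort (commits=1)
txe7f: no from onyx -> abort (commits=1)

Answer: 1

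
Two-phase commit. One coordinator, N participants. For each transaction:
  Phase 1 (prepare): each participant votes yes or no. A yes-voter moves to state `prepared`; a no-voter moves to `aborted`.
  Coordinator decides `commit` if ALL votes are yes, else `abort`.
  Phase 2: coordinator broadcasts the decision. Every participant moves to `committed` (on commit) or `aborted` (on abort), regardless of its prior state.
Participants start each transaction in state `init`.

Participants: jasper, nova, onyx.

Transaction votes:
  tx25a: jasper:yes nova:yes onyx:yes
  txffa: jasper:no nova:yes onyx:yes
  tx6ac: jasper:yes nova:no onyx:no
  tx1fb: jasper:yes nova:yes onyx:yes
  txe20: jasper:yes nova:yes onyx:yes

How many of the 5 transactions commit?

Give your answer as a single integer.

tx25a: all yes -> commit (commits=1)
txffa: no from jasper -> abort (commits=1)
tx6ac: no from nova, onyx -> abort (commits=1)
tx1fb: all yes -> commit (commits=2)
txe20: all yes -> commit (commits=3)

Answer: 3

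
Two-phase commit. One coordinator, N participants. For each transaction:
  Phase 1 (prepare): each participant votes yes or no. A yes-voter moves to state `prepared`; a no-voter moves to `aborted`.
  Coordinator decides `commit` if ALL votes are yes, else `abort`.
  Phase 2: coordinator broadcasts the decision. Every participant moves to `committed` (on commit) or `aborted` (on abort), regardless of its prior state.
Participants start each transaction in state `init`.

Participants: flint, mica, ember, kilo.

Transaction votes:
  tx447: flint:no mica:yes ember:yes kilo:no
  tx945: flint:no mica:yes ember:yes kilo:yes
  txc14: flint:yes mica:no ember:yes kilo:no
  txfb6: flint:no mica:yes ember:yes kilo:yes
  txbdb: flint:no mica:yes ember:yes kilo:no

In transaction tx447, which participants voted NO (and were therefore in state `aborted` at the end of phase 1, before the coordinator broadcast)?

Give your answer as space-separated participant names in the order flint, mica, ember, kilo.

Txn tx447 phase 1: flint no -> aborted; mica yes -> prepared; ember yes -> prepared; kilo no -> aborted

Answer: flint kilo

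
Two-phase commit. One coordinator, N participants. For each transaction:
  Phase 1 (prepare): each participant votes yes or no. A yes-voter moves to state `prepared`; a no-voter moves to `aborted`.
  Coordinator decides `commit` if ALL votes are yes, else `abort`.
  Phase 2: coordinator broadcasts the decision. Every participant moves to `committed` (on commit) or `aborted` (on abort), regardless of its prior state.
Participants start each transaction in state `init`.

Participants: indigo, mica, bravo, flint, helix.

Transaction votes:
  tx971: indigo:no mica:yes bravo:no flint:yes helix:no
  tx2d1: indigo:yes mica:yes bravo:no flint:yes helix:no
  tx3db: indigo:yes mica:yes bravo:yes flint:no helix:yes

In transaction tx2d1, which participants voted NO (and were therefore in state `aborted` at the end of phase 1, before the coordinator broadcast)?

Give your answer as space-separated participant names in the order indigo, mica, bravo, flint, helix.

Answer: bravo helix

Derivation:
Txn tx2d1 phase 1: indigo yes -> prepared; mica yes -> prepared; bravo no -> aborted; flint yes -> prepared; helix no -> aborted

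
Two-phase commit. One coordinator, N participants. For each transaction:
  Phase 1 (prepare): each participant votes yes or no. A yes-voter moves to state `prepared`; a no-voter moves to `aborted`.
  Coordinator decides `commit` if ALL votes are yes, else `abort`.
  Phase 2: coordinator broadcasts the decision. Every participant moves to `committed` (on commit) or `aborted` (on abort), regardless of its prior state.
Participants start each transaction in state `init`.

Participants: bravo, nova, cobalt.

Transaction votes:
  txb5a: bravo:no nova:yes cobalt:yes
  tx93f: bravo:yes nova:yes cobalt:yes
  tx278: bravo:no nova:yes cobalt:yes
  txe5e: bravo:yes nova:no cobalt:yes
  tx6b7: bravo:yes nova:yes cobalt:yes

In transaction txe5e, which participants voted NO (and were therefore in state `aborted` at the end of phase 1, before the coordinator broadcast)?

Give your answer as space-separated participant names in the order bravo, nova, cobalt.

Answer: nova

Derivation:
Txn txe5e phase 1: bravo yes -> prepared; nova no -> aborted; cobalt yes -> prepared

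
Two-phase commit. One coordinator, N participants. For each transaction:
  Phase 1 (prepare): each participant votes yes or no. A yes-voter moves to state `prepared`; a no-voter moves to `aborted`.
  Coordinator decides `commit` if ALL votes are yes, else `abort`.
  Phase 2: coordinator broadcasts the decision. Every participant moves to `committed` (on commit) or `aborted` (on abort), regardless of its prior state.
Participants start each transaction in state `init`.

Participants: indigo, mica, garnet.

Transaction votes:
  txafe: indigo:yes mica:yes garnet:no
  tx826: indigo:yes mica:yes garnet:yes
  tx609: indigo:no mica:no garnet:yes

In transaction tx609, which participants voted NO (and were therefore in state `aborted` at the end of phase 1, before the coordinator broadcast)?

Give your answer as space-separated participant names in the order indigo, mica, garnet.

Answer: indigo mica

Derivation:
Txn tx609 phase 1: indigo no -> aborted; mica no -> aborted; garnet yes -> prepared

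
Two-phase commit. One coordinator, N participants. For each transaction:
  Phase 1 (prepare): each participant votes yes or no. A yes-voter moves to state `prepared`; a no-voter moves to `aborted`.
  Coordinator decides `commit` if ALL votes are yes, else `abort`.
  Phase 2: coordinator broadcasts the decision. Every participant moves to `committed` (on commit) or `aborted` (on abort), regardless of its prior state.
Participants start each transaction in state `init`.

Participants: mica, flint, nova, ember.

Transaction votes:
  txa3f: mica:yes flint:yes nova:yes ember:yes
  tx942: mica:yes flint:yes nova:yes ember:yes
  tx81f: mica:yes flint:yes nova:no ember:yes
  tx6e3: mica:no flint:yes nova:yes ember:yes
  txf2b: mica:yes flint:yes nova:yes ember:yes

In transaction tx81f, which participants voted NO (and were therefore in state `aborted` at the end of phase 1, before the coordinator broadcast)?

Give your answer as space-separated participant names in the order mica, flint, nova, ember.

Answer: nova

Derivation:
Txn tx81f phase 1: mica yes -> prepared; flint yes -> prepared; nova no -> aborted; ember yes -> prepared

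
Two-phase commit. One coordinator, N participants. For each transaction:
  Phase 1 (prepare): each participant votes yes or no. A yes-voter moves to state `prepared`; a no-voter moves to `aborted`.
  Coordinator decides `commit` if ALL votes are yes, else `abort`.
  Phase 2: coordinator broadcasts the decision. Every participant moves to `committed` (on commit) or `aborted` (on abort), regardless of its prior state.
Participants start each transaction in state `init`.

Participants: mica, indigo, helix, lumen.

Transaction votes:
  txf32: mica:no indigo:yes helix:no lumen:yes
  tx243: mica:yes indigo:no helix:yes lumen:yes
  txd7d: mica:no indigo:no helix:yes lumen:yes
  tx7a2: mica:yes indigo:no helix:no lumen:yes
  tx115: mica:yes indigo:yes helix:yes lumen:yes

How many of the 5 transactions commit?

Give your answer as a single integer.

Answer: 1

Derivation:
txf32: no from mica, helix -> abort (commits=0)
tx243: no from indigo -> abort (commits=0)
txd7d: no from mica, indigo -> abort (commits=0)
tx7a2: no from indigo, helix -> abort (commits=0)
tx115: all yes -> commit (commits=1)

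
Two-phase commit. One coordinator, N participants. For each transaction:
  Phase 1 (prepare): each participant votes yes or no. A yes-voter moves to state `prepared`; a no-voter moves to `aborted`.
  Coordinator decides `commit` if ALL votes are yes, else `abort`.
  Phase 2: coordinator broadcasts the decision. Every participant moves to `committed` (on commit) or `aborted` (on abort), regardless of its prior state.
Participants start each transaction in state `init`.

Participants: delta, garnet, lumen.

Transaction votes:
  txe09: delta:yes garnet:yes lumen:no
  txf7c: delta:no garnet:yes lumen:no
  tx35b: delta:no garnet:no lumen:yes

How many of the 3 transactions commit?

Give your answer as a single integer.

Answer: 0

Derivation:
txe09: no from lumen -> abort (commits=0)
txf7c: no from delta, lumen -> abort (commits=0)
tx35b: no from delta, garnet -> abort (commits=0)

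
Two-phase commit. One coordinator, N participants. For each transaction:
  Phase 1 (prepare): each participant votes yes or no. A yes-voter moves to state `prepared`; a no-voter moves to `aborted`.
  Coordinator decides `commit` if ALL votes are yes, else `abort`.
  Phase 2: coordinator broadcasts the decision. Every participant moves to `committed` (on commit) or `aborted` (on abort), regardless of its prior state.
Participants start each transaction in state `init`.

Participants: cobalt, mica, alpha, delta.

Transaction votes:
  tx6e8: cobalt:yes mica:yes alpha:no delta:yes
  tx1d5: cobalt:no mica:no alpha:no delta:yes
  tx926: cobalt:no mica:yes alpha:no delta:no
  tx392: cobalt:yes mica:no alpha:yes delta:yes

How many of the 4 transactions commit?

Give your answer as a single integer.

tx6e8: no from alpha -> abort (commits=0)
tx1d5: no from cobalt, mica, alpha -> abort (commits=0)
tx926: no from cobalt, alpha, delta -> abort (commits=0)
tx392: no from mica -> abort (commits=0)

Answer: 0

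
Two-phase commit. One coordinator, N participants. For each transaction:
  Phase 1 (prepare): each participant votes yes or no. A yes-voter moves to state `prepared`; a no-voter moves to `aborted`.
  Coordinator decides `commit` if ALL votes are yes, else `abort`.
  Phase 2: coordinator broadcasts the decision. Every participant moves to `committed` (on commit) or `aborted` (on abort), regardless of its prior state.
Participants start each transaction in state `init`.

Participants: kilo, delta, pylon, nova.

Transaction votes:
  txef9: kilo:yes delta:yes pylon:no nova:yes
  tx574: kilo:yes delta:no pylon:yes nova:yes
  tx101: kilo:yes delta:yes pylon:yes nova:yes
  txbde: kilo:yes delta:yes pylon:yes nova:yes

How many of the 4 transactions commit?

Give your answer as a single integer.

Answer: 2

Derivation:
txef9: no from pylon -> abort (commits=0)
tx574: no from delta -> abort (commits=0)
tx101: all yes -> commit (commits=1)
txbde: all yes -> commit (commits=2)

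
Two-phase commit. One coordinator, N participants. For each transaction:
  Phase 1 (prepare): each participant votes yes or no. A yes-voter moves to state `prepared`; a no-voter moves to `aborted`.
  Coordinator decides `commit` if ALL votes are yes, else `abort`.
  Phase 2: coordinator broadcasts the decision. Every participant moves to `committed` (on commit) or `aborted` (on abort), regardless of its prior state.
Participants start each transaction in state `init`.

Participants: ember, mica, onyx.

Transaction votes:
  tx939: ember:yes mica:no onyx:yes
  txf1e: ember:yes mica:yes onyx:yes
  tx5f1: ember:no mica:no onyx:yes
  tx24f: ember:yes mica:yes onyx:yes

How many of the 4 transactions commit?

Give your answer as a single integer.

Answer: 2

Derivation:
tx939: no from mica -> abort (commits=0)
txf1e: all yes -> commit (commits=1)
tx5f1: no from ember, mica -> abort (commits=1)
tx24f: all yes -> commit (commits=2)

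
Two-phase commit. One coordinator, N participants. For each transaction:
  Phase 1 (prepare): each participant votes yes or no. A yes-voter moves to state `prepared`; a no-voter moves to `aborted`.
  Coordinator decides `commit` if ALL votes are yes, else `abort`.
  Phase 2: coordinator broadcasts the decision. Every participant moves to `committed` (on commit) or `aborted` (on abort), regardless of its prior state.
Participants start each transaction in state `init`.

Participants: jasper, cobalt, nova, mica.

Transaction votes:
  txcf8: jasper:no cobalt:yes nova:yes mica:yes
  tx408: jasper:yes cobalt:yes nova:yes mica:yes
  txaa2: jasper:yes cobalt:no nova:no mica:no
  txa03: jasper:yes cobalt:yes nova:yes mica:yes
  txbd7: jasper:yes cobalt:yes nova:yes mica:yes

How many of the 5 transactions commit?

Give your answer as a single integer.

txcf8: no from jasper -> abort (commits=0)
tx408: all yes -> commit (commits=1)
txaa2: no from cobalt, nova, mica -> abort (commits=1)
txa03: all yes -> commit (commits=2)
txbd7: all yes -> commit (commits=3)

Answer: 3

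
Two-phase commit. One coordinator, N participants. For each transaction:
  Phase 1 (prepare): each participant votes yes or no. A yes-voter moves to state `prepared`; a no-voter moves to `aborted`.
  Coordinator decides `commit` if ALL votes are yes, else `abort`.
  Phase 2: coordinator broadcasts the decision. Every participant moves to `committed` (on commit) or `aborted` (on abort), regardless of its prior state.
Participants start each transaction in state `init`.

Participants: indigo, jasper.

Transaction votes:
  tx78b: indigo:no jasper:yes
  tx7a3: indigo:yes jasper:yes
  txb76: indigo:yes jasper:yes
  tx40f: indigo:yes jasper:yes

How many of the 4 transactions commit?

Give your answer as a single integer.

tx78b: no from indigo -> abort (commits=0)
tx7a3: all yes -> commit (commits=1)
txb76: all yes -> commit (commits=2)
tx40f: all yes -> commit (commits=3)

Answer: 3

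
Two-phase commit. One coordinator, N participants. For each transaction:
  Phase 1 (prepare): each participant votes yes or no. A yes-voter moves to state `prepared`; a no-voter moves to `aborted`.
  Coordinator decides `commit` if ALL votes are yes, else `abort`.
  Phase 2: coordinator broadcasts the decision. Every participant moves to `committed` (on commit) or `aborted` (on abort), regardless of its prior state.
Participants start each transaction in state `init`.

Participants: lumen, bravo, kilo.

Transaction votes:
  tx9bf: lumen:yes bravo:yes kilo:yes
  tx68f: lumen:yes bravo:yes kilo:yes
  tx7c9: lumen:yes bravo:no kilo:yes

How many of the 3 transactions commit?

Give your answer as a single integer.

Answer: 2

Derivation:
tx9bf: all yes -> commit (commits=1)
tx68f: all yes -> commit (commits=2)
tx7c9: no from bravo -> abort (commits=2)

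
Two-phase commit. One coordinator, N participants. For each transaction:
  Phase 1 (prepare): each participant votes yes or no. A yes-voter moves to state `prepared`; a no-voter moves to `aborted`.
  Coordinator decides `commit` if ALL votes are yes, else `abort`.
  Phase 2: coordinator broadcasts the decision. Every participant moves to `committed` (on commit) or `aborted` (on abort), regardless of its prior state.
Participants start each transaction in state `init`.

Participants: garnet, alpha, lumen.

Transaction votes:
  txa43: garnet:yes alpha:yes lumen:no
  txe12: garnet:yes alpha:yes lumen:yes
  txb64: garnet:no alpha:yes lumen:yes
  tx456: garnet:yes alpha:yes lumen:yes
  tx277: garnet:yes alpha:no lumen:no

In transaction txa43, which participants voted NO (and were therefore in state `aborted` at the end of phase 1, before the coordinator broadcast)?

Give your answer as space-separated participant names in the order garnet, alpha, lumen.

Answer: lumen

Derivation:
Txn txa43 phase 1: garnet yes -> prepared; alpha yes -> prepared; lumen no -> aborted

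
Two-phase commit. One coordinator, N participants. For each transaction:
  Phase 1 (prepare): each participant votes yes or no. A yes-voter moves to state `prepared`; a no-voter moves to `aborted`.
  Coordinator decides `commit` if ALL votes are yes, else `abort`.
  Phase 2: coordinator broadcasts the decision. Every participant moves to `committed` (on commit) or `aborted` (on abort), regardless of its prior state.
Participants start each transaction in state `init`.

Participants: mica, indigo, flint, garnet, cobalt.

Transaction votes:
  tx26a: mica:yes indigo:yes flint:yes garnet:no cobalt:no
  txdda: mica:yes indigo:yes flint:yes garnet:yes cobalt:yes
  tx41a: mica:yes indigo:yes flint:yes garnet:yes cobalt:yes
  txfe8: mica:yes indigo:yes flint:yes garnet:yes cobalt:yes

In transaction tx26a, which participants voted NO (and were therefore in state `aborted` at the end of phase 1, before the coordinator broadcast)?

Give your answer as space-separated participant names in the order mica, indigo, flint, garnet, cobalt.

Answer: garnet cobalt

Derivation:
Txn tx26a phase 1: mica yes -> prepared; indigo yes -> prepared; flint yes -> prepared; garnet no -> aborted; cobalt no -> aborted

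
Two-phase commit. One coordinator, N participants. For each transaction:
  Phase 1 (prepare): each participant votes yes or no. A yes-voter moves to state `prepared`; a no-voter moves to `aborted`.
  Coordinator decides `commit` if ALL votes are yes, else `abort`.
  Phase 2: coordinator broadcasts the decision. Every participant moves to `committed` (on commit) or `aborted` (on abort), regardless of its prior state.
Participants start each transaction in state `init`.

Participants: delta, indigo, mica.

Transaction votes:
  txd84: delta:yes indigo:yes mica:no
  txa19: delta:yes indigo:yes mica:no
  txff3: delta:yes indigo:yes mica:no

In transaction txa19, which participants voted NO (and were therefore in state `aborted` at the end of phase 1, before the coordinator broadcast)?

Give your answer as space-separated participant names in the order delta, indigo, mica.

Txn txa19 phase 1: delta yes -> prepared; indigo yes -> prepared; mica no -> aborted

Answer: mica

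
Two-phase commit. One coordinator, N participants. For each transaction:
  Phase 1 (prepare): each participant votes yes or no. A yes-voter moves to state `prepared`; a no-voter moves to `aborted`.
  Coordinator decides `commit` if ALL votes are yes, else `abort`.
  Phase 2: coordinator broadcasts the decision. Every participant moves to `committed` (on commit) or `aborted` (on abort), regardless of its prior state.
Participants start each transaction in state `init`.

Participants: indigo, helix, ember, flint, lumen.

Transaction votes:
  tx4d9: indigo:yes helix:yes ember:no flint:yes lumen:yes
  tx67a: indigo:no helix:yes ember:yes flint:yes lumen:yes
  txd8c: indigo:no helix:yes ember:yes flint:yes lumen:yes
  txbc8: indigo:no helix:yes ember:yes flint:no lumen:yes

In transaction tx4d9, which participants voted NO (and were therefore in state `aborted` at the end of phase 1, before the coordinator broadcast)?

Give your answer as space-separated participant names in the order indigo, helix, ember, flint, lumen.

Txn tx4d9 phase 1: indigo yes -> prepared; helix yes -> prepared; ember no -> aborted; flint yes -> prepared; lumen yes -> prepared

Answer: ember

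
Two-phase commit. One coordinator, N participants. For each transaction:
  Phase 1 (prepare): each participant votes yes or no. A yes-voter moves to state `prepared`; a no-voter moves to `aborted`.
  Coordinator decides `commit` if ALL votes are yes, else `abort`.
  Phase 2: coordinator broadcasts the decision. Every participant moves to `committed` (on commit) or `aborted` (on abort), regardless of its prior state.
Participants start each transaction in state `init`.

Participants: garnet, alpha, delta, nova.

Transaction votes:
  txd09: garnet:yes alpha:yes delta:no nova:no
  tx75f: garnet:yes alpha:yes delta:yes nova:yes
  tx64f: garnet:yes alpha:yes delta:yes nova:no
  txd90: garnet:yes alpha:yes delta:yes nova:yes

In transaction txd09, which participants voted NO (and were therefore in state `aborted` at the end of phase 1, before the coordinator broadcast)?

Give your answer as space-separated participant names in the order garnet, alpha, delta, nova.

Answer: delta nova

Derivation:
Txn txd09 phase 1: garnet yes -> prepared; alpha yes -> prepared; delta no -> aborted; nova no -> aborted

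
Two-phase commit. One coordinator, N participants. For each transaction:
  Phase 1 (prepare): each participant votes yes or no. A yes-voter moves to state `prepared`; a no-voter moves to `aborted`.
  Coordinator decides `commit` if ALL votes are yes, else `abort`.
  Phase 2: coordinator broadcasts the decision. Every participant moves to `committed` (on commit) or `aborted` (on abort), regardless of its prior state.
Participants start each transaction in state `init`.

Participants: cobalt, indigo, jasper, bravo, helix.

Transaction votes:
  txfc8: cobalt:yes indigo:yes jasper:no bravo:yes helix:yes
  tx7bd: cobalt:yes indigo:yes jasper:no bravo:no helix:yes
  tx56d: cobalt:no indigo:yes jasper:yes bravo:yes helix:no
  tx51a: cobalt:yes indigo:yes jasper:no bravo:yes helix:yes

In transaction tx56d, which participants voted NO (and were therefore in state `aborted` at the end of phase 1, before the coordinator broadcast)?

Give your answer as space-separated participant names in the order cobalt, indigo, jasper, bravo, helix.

Txn tx56d phase 1: cobalt no -> aborted; indigo yes -> prepared; jasper yes -> prepared; bravo yes -> prepared; helix no -> aborted

Answer: cobalt helix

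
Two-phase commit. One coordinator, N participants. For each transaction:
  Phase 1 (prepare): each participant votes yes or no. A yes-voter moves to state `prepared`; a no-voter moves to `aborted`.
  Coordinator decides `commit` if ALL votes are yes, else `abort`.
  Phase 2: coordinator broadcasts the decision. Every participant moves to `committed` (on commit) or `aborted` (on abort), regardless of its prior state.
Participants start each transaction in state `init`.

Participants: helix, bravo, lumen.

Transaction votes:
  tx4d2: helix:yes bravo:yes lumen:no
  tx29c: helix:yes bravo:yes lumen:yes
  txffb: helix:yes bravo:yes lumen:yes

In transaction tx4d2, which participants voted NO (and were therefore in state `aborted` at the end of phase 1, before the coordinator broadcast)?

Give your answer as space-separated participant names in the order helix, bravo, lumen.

Txn tx4d2 phase 1: helix yes -> prepared; bravo yes -> prepared; lumen no -> aborted

Answer: lumen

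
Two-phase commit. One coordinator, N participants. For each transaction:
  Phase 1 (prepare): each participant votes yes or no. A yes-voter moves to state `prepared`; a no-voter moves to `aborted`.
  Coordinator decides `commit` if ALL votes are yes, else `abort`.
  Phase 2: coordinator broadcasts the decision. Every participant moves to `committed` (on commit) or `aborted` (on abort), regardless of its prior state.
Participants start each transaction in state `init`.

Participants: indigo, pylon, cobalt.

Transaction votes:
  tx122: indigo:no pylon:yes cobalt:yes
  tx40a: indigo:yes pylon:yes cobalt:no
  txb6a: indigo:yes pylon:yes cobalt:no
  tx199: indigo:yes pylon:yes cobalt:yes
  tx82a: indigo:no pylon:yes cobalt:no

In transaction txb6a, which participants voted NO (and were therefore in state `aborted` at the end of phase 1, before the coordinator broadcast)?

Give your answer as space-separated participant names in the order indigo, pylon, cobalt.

Answer: cobalt

Derivation:
Txn txb6a phase 1: indigo yes -> prepared; pylon yes -> prepared; cobalt no -> aborted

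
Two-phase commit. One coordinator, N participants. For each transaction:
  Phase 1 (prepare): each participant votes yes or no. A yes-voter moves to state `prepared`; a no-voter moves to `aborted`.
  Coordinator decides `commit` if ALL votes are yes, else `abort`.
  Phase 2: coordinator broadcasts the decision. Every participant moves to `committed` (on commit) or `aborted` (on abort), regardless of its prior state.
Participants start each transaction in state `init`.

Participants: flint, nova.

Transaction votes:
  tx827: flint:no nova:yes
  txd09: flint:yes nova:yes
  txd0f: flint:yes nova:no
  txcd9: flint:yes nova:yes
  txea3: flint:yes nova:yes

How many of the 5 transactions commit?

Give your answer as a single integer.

Answer: 3

Derivation:
tx827: no from flint -> abort (commits=0)
txd09: all yes -> commit (commits=1)
txd0f: no from nova -> abort (commits=1)
txcd9: all yes -> commit (commits=2)
txea3: all yes -> commit (commits=3)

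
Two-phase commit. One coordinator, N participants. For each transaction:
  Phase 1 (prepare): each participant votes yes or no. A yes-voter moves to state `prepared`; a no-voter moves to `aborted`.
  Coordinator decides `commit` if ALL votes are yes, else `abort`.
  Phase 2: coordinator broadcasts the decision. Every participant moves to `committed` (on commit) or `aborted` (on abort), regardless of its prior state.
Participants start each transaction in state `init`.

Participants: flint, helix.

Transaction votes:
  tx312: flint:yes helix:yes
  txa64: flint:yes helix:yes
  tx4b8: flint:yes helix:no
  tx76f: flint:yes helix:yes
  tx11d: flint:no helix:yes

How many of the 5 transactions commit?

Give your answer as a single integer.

tx312: all yes -> commit (commits=1)
txa64: all yes -> commit (commits=2)
tx4b8: no from helix -> abort (commits=2)
tx76f: all yes -> commit (commits=3)
tx11d: no from flint -> abort (commits=3)

Answer: 3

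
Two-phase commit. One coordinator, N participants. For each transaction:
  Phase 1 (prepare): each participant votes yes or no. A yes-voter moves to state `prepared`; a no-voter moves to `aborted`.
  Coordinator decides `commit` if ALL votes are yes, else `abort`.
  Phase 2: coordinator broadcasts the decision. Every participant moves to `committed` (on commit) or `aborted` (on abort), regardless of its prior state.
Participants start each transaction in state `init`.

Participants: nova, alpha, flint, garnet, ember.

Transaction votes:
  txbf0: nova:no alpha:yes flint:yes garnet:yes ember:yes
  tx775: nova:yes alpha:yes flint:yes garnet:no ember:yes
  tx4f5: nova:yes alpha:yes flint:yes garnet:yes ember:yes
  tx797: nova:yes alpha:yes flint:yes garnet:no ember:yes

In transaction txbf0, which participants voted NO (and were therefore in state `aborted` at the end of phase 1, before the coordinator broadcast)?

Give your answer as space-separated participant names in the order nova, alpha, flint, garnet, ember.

Answer: nova

Derivation:
Txn txbf0 phase 1: nova no -> aborted; alpha yes -> prepared; flint yes -> prepared; garnet yes -> prepared; ember yes -> prepared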